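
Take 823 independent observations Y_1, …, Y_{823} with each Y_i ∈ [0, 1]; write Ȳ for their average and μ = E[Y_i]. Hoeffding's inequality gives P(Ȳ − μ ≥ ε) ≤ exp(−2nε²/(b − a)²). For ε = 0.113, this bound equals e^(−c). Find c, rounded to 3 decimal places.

21.018

c = 2nε²/(b − a)² = 2·823·0.113² / 1² = 21.0178.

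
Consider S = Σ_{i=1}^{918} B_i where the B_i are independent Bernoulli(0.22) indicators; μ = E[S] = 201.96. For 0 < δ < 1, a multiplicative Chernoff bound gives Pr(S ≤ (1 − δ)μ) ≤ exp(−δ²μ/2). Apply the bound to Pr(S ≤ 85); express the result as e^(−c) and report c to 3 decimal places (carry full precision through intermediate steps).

33.867

Write 85 = (1 − δ)μ, so δ = 1 − 85/201.96 = 0.5791246…
Then the exponent is δ²μ/2 = (μ − 85)²/(2μ) = 33.867205.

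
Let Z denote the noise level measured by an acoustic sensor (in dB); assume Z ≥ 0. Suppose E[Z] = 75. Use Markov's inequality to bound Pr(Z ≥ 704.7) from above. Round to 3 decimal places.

Markov's inequality: for a non-negative random variable, Pr(Z ≥ a) ≤ E[Z]/a.
Here E[Z] = 75 and a = 704.7, so the bound is 75/704.7 = 0.1064.

0.106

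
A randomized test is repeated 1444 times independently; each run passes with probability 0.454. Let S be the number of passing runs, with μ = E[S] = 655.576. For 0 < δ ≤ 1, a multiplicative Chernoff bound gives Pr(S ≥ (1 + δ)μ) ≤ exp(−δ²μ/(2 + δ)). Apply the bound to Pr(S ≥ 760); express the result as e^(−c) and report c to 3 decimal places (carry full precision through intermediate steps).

7.703

Write 760 = (1 + δ)μ, so δ = 760/655.576 − 1 = 0.1592859…
Then the exponent is δ²μ/(2 + δ) = (760 − μ)² / (μ·(2 + δ)) = 7.703134.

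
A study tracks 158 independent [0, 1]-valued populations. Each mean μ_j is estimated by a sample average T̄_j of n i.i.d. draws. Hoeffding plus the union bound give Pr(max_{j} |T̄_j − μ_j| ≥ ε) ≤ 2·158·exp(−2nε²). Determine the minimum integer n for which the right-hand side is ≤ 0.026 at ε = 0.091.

568

Need 2·158·exp(−2nε²) ≤ 0.026, i.e. exp(−2nε²) ≤ 0.026/316.
So 2nε² ≥ ln(316/0.026) = 9.405401.
Hence n ≥ 9.405401/(2·0.091²) = 567.890.
The smallest integer n is 568.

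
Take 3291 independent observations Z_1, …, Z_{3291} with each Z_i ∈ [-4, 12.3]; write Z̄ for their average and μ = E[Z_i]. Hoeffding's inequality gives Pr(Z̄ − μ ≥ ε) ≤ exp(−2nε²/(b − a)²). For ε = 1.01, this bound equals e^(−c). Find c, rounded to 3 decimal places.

25.271

c = 2nε²/(b − a)² = 2·3291·1.01² / 16.3² = 25.2712.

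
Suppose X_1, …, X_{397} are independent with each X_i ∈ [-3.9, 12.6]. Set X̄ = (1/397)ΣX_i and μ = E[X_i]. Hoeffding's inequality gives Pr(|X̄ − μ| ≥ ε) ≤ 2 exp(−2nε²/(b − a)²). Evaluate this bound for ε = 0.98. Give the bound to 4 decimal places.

0.1215

Exponent: 2nε²/(b − a)² = 2·397·0.98² / 16.5² = 2.80095.
Bound = 2·exp(−2.80095) = 0.12151.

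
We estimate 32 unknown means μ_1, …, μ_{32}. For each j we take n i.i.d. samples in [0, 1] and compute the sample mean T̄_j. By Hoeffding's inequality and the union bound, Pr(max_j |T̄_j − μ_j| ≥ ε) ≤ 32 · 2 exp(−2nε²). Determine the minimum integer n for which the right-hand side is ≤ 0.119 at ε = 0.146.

Need 2·32·exp(−2nε²) ≤ 0.119, i.e. exp(−2nε²) ≤ 0.119/64.
So 2nε² ≥ ln(64/0.119) = 6.287515.
Hence n ≥ 6.287515/(2·0.146²) = 147.483.
The smallest integer n is 148.

148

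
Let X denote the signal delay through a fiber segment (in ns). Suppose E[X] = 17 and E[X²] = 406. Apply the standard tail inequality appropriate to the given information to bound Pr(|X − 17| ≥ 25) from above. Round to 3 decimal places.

0.187

The first two moments determine the variance, so Chebyshev's inequality is the sharpest standard bound available.
Var(X) = E[X²] − (E[X])² = 406 − 289 = 117.
Chebyshev's inequality: Pr(|X − μ| ≥ t) ≤ Var(X)/t² = 117/625 = 0.1872.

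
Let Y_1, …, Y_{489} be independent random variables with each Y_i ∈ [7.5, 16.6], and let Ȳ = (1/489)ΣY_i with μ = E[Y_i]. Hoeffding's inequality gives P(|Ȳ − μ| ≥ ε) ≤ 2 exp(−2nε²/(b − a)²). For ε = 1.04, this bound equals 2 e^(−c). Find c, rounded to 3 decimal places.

12.774

c = 2nε²/(b − a)² = 2·489·1.04² / 9.1² = 12.7739.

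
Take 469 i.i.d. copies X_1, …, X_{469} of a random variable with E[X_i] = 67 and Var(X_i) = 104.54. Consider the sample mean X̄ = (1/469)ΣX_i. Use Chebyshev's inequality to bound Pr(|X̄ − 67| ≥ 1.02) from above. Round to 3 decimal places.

0.214

Var(X̄) = Var(X_i)/n = 104.54/469 = 0.2229.
Chebyshev: Pr(|X̄ − 67| ≥ 1.02) ≤ Var(X̄)/(1.02)² = 104.54/(469·1.02²) = 0.2142.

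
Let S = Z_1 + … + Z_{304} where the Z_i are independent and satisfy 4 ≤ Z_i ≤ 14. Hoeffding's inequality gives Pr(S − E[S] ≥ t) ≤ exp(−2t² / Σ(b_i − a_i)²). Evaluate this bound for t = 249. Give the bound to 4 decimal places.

0.0169

Σ(b_i − a_i)² = 304·(10)² = 30400.
Exponent = 2·249²/30400 = 4.0790.
Bound = exp(−4.0790) = 0.01692.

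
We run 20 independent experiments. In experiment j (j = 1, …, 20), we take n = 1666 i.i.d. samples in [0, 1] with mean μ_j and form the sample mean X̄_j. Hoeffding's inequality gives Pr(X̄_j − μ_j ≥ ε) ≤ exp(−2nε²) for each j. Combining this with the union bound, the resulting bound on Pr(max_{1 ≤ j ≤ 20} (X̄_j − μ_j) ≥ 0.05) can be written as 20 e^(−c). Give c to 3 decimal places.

Union bound over the 20 events: Pr(max_{1 ≤ j ≤ 20} (X̄_j − μ_j) ≥ 0.05) ≤ 20·exp(−2nε²) = 20 exp(−2·1666·0.05²).
So c = 2·1666·0.05² = 8.3300.

8.330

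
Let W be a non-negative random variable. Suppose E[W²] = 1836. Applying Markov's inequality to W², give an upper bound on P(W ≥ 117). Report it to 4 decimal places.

0.1341

Since W ≥ 0, the event {W ≥ 117} is the same as {W² ≥ 13689}.
Markov's inequality applied to W² gives P(W² ≥ 13689) ≤ E[W²]/13689 = 1836/13689 = 0.1341.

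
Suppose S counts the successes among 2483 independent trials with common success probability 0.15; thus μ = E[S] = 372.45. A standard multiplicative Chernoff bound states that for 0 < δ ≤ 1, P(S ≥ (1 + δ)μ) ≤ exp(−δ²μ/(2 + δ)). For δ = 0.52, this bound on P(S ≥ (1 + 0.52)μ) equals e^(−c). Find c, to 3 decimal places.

c = δ²μ/(2 + δ) = 0.52²·372.45/(2 + 0.52) = 39.9645.

39.964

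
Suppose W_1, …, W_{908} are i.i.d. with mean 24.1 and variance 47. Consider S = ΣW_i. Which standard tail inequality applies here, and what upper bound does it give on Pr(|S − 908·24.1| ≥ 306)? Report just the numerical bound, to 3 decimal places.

With mean and variance of each term known, Chebyshev's inequality bounds the deviation of the sum (or sample mean).
Var(S) = n·Var(W_i) = 908·47 = 42676.
Chebyshev: Pr(|S − 908·24.1| ≥ 306) ≤ Var(S)/306² = 42676/93636 = 0.4558.

0.456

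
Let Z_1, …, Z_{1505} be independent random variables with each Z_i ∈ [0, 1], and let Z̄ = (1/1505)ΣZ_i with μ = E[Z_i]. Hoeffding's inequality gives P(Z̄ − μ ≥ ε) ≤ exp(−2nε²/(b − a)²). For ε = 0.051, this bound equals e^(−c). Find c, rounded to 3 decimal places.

c = 2nε²/(b − a)² = 2·1505·0.051² / 1² = 7.8290.

7.829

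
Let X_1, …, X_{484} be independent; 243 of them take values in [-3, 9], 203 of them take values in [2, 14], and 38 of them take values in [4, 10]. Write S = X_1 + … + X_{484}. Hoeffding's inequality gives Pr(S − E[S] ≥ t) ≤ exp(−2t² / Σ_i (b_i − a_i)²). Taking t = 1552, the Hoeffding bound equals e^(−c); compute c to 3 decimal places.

Σ(b_i − a_i)² = 243·12² + 203·12² + 38·6² = 65592.
c = 2t² / 65592 = 2·1552² / 65592 = 73.4451.

73.445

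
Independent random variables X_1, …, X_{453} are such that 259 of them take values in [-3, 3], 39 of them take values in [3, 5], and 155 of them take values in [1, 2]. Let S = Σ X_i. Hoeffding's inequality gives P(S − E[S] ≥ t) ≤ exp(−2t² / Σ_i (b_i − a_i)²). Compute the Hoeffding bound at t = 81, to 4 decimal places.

0.2562

Σ(b_i − a_i)² = 259·6² + 39·2² + 155·1² = 9635.
Exponent = 2·81² / 9635 = 1.36191.
Bound = exp(−1.36191) = 0.25617.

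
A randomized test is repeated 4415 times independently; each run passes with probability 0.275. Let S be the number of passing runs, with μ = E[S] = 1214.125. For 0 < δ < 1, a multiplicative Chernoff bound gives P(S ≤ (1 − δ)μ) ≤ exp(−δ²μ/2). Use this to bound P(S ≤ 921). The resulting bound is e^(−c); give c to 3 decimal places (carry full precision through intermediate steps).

35.384

Write 921 = (1 − δ)μ, so δ = 1 − 921/1214.125 = 0.241429…
Then the exponent is δ²μ/2 = (μ − 921)²/(2μ) = 35.384440.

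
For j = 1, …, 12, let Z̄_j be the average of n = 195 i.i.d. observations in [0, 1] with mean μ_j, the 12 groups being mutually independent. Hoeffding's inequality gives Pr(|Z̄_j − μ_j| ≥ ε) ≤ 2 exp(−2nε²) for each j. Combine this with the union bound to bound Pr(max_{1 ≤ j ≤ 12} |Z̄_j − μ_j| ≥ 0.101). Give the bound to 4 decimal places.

0.4492

Per-experiment Hoeffding bound: 2·exp(−2·195·0.101²) = 2·exp(−3.97839) = 0.037431.
Union bound over 12 events: 12·0.037431 = 0.44918.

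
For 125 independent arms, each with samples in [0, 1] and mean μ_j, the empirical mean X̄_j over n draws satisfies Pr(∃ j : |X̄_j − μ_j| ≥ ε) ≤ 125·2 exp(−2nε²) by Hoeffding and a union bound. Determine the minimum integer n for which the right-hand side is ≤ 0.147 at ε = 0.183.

Need 2·125·exp(−2nε²) ≤ 0.147, i.e. exp(−2nε²) ≤ 0.147/250.
So 2nε² ≥ ln(250/0.147) = 7.438784.
Hence n ≥ 7.438784/(2·0.183²) = 111.063.
The smallest integer n is 112.

112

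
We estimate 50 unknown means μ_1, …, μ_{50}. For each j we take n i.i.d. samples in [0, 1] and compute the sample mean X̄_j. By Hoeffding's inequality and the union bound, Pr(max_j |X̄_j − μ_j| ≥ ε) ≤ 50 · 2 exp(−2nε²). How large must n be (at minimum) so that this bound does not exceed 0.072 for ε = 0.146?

170

Need 2·50·exp(−2nε²) ≤ 0.072, i.e. exp(−2nε²) ≤ 0.072/100.
So 2nε² ≥ ln(100/0.072) = 7.236259.
Hence n ≥ 7.236259/(2·0.146²) = 169.738.
The smallest integer n is 170.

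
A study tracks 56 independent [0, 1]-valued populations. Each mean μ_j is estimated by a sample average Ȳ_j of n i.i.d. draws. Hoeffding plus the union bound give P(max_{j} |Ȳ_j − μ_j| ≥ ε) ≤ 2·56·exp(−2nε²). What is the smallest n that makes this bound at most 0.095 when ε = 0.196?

93

Need 2·56·exp(−2nε²) ≤ 0.095, i.e. exp(−2nε²) ≤ 0.095/112.
So 2nε² ≥ ln(112/0.095) = 7.072377.
Hence n ≥ 7.072377/(2·0.196²) = 92.050.
The smallest integer n is 93.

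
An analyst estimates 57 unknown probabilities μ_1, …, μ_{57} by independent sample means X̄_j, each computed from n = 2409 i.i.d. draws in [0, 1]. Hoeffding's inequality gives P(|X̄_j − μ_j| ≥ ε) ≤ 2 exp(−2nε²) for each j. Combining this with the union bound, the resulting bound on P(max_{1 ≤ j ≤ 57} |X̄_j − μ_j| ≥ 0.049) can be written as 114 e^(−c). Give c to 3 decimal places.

11.568

Union bound over the 57 events: P(max_{1 ≤ j ≤ 57} |X̄_j − μ_j| ≥ 0.049) ≤ 57·2·exp(−2nε²) = 114 exp(−2·2409·0.049²).
So c = 2·2409·0.049² = 11.5680.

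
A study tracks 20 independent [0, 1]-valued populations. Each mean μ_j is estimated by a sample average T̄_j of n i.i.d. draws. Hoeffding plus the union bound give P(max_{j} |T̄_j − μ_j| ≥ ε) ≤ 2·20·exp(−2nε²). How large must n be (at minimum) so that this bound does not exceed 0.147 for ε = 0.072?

541

Need 2·20·exp(−2nε²) ≤ 0.147, i.e. exp(−2nε²) ≤ 0.147/40.
So 2nε² ≥ ln(40/0.147) = 5.606202.
Hence n ≥ 5.606202/(2·0.072²) = 540.722.
The smallest integer n is 541.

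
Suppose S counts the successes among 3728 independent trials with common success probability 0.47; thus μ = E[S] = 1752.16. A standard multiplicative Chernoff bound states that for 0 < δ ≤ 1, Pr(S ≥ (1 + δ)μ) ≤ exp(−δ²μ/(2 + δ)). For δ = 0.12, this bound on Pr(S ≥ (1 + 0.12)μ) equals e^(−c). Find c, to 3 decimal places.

11.901

c = δ²μ/(2 + δ) = 0.12²·1752.16/(2 + 0.12) = 11.9015.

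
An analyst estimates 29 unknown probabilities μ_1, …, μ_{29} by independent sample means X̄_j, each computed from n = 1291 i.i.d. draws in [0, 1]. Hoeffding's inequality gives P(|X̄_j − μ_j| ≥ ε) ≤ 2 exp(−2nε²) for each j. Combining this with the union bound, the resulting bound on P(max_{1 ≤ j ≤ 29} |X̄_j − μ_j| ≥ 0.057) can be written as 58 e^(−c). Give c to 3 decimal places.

Union bound over the 29 events: P(max_{1 ≤ j ≤ 29} |X̄_j − μ_j| ≥ 0.057) ≤ 29·2·exp(−2nε²) = 58 exp(−2·1291·0.057²).
So c = 2·1291·0.057² = 8.3889.

8.389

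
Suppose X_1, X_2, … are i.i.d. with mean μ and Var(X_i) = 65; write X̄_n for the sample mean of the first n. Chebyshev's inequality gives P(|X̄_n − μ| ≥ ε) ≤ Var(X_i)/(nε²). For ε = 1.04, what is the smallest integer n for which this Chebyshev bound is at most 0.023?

Require 65/(n·1.04²) ≤ 0.023, i.e. n ≥ 65/(0.023·1.04²) = 2612.876.
The smallest integer n is 2613.

2613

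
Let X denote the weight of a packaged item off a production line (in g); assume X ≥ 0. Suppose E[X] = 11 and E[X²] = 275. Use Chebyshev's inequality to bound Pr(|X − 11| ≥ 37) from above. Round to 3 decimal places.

0.112

Var(X) = E[X²] − (E[X])² = 275 − 121 = 154.
Chebyshev's inequality: Pr(|X − μ| ≥ t) ≤ Var(X)/t² = 154/1369 = 0.1125.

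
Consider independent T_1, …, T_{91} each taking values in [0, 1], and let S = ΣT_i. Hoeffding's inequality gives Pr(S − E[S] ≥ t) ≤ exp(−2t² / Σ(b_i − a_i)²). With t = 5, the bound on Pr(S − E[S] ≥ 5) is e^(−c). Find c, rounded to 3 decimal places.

Σ(b_i − a_i)² = 91·(1)² = 91.
c = 2t²/91 = 2·5²/91 = 0.5495.

0.549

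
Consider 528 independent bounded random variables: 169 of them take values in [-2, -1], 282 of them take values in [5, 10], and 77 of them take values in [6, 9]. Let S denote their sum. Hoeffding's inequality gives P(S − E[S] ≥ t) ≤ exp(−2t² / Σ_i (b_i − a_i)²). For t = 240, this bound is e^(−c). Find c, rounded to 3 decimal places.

14.560

Σ(b_i − a_i)² = 169·1² + 282·5² + 77·3² = 7912.
c = 2t² / 7912 = 2·240² / 7912 = 14.5602.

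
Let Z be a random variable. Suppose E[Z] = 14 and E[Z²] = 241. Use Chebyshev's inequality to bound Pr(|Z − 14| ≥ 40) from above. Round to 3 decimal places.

0.028

Var(Z) = E[Z²] − (E[Z])² = 241 − 196 = 45.
Chebyshev's inequality: Pr(|Z − μ| ≥ t) ≤ Var(Z)/t² = 45/1600 = 0.0281.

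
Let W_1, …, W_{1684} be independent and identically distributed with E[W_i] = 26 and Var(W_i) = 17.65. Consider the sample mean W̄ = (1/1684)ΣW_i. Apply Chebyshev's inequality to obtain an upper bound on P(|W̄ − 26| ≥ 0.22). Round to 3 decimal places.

Var(W̄) = Var(W_i)/n = 17.65/1684 = 0.010481.
Chebyshev: P(|W̄ − 26| ≥ 0.22) ≤ Var(W̄)/(0.22)² = 17.65/(1684·0.22²) = 0.2165.

0.217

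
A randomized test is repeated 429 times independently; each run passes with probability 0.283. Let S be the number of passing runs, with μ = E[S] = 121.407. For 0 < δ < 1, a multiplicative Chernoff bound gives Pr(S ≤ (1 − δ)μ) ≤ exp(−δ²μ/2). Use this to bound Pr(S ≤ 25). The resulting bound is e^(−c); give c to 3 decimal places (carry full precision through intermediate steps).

38.277

Write 25 = (1 − δ)μ, so δ = 1 − 25/121.407 = 0.7940811…
Then the exponent is δ²μ/2 = (μ − 25)²/(2μ) = 38.277487.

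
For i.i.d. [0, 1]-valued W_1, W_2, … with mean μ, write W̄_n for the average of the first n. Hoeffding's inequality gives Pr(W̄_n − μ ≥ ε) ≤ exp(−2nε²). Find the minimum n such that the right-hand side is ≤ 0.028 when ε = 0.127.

Require exp(−2nε²) ≤ 0.028, i.e. 2nε² ≥ ln(1/0.028) = 3.575551.
So n ≥ 3.575551 / (2·0.127²) = 110.842.
The smallest integer n is 111.

111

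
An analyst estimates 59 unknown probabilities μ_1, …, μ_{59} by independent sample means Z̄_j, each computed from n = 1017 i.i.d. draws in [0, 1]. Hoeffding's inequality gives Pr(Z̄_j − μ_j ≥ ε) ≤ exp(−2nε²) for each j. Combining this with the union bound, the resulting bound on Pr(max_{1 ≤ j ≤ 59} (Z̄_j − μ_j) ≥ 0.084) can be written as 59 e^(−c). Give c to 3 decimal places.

Union bound over the 59 events: Pr(max_{1 ≤ j ≤ 59} (Z̄_j − μ_j) ≥ 0.084) ≤ 59·exp(−2nε²) = 59 exp(−2·1017·0.084²).
So c = 2·1017·0.084² = 14.3519.

14.352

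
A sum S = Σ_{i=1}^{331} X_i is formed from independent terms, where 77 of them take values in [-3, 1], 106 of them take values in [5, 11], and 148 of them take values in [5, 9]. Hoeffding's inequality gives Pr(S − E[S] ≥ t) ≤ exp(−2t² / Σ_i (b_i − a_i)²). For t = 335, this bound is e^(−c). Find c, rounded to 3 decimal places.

Σ(b_i − a_i)² = 77·4² + 106·6² + 148·4² = 7416.
c = 2t² / 7416 = 2·335² / 7416 = 30.2656.

30.266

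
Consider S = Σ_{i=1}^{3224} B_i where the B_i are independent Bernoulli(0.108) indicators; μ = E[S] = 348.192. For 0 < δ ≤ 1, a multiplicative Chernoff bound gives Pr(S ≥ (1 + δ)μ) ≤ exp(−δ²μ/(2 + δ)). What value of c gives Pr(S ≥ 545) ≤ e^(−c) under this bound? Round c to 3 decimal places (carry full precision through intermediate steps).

43.365

Write 545 = (1 + δ)μ, so δ = 545/348.192 − 1 = 0.5652284…
Then the exponent is δ²μ/(2 + δ) = (545 − μ)² / (μ·(2 + δ)) = 43.365132.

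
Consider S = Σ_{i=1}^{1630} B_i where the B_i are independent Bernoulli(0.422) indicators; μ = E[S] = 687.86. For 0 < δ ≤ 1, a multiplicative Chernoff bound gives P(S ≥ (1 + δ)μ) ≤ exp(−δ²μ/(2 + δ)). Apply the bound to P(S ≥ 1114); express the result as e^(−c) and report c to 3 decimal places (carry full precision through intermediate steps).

100.782

Write 1114 = (1 + δ)μ, so δ = 1114/687.86 − 1 = 0.6195156…
Then the exponent is δ²μ/(2 + δ) = (1114 − μ)² / (μ·(2 + δ)) = 100.782136.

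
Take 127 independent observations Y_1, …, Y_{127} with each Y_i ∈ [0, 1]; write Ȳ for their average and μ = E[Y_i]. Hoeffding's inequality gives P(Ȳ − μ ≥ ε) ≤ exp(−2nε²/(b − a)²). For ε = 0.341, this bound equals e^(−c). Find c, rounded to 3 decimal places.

29.535

c = 2nε²/(b − a)² = 2·127·0.341² / 1² = 29.5354.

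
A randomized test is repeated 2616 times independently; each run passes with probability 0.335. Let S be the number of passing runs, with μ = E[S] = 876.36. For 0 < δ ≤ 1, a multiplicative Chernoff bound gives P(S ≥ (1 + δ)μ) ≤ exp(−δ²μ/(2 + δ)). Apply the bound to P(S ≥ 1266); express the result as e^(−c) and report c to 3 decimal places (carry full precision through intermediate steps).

70.865

Write 1266 = (1 + δ)μ, so δ = 1266/876.36 − 1 = 0.4446118…
Then the exponent is δ²μ/(2 + δ) = (1266 − μ)² / (μ·(2 + δ)) = 70.865461.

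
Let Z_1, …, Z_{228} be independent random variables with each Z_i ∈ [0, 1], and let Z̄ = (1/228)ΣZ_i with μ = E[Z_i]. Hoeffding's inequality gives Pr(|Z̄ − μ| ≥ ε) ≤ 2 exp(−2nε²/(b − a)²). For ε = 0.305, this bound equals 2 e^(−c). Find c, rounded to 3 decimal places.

42.419

c = 2nε²/(b − a)² = 2·228·0.305² / 1² = 42.4194.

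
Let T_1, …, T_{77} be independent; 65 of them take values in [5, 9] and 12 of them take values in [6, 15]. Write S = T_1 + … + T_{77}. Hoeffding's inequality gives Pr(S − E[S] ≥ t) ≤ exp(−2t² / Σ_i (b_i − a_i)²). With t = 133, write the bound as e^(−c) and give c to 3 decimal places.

17.583

Σ(b_i − a_i)² = 65·4² + 12·9² = 2012.
c = 2t² / 2012 = 2·133² / 2012 = 17.5835.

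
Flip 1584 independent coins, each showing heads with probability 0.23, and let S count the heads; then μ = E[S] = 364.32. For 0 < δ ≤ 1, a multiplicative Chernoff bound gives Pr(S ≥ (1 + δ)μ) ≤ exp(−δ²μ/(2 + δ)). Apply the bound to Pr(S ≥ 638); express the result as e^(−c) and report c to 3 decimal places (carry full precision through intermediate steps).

74.727

Write 638 = (1 + δ)μ, so δ = 638/364.32 − 1 = 0.7512077…
Then the exponent is δ²μ/(2 + δ) = (638 − μ)² / (μ·(2 + δ)) = 74.727375.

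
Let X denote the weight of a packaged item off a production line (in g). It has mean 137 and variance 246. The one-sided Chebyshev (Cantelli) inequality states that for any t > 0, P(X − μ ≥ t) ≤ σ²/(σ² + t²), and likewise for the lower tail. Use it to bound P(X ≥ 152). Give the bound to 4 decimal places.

0.5223

Here σ² = 246 and t = 15, so σ² + t² = 471.
Cantelli's bound: 246/471 = 0.5223.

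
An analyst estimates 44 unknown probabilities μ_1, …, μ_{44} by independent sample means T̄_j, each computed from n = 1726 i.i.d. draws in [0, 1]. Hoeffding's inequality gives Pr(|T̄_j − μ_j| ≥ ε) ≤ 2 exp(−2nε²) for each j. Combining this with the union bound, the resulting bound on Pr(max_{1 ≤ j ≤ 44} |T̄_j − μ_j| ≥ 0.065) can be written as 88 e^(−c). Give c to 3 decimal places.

14.585

Union bound over the 44 events: Pr(max_{1 ≤ j ≤ 44} |T̄_j − μ_j| ≥ 0.065) ≤ 44·2·exp(−2nε²) = 88 exp(−2·1726·0.065²).
So c = 2·1726·0.065² = 14.5847.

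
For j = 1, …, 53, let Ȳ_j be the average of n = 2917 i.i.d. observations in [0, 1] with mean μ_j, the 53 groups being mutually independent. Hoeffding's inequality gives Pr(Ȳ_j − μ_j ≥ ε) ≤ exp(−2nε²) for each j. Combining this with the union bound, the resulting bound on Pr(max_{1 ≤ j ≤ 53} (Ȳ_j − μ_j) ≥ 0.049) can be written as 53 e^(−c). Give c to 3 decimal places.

14.007

Union bound over the 53 events: Pr(max_{1 ≤ j ≤ 53} (Ȳ_j − μ_j) ≥ 0.049) ≤ 53·exp(−2nε²) = 53 exp(−2·2917·0.049²).
So c = 2·2917·0.049² = 14.0074.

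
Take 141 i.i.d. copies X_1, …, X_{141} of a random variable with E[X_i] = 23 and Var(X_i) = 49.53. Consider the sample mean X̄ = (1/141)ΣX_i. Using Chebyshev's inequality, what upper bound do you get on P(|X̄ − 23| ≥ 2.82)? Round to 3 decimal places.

Var(X̄) = Var(X_i)/n = 49.53/141 = 0.35128.
Chebyshev: P(|X̄ − 23| ≥ 2.82) ≤ Var(X̄)/(2.82)² = 49.53/(141·2.82²) = 0.0442.

0.044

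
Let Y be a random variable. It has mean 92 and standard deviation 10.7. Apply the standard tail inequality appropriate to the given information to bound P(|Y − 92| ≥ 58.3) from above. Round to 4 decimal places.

Mean and variance are known, so Chebyshev's inequality applies.
Chebyshev: P(|Y − μ| ≥ t) ≤ Var(Y)/t².
Var(Y) = σ² = 10.7² = 114.49.
Bound = 114.49 / 3398.89 = 0.0337.

0.0337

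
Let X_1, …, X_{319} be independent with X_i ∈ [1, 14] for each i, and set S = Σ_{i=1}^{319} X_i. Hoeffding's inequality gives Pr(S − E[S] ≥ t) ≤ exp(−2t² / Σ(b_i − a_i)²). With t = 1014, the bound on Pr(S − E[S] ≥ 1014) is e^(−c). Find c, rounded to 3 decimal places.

38.144

Σ(b_i − a_i)² = 319·(13)² = 53911.
c = 2t²/53911 = 2·1014²/53911 = 38.1442.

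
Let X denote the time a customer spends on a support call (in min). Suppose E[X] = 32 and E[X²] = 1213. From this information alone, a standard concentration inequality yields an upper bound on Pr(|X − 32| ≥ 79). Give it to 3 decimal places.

0.030

The first two moments determine the variance, so Chebyshev's inequality is the sharpest standard bound available.
Var(X) = E[X²] − (E[X])² = 1213 − 1024 = 189.
Chebyshev's inequality: Pr(|X − μ| ≥ t) ≤ Var(X)/t² = 189/6241 = 0.0303.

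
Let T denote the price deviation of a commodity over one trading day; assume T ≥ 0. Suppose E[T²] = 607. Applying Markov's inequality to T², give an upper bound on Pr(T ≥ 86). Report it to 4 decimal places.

0.0821

Since T ≥ 0, the event {T ≥ 86} is the same as {T² ≥ 7396}.
Markov's inequality applied to T² gives Pr(T² ≥ 7396) ≤ E[T²]/7396 = 607/7396 = 0.0821.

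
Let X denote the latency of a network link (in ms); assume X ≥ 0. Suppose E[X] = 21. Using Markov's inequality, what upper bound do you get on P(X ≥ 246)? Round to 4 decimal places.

0.0854

Markov's inequality: for a non-negative random variable, P(X ≥ a) ≤ E[X]/a.
Here E[X] = 21 and a = 246, so the bound is 21/246 = 0.0854.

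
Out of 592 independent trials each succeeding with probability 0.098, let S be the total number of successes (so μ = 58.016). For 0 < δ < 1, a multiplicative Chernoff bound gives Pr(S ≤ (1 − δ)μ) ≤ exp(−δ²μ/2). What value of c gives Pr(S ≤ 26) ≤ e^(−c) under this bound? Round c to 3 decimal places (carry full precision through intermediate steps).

8.834

Write 26 = (1 − δ)μ, so δ = 1 − 26/58.016 = 0.5518478…
Then the exponent is δ²μ/2 = (μ − 26)²/(2μ) = 8.833979.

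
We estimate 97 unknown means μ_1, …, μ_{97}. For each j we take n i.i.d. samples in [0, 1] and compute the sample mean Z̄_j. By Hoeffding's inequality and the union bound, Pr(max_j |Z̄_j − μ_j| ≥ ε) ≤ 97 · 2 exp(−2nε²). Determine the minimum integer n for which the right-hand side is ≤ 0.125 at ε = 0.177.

118

Need 2·97·exp(−2nε²) ≤ 0.125, i.e. exp(−2nε²) ≤ 0.125/194.
So 2nε² ≥ ln(194/0.125) = 7.347300.
Hence n ≥ 7.347300/(2·0.177²) = 117.260.
The smallest integer n is 118.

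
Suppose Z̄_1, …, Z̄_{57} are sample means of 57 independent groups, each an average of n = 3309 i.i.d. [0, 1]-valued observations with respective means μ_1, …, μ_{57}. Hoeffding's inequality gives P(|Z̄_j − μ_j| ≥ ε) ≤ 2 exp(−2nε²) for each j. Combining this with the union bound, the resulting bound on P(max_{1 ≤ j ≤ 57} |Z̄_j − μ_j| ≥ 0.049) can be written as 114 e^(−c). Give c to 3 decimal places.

Union bound over the 57 events: P(max_{1 ≤ j ≤ 57} |Z̄_j − μ_j| ≥ 0.049) ≤ 57·2·exp(−2nε²) = 114 exp(−2·3309·0.049²).
So c = 2·3309·0.049² = 15.8898.

15.890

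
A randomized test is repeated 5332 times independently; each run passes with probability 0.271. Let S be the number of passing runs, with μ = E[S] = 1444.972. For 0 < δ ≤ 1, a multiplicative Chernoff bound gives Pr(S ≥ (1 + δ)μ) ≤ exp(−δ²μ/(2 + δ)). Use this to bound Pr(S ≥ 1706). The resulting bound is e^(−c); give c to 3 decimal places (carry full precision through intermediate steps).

21.624

Write 1706 = (1 + δ)μ, so δ = 1706/1444.972 − 1 = 0.1806457…
Then the exponent is δ²μ/(2 + δ) = (1706 − μ)² / (μ·(2 + δ)) = 21.623682.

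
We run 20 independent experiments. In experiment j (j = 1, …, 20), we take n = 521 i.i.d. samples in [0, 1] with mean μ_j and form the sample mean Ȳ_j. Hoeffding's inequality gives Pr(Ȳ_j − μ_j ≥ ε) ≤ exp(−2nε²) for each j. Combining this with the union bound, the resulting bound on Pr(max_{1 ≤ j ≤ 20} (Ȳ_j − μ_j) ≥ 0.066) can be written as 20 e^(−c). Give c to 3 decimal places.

4.539

Union bound over the 20 events: Pr(max_{1 ≤ j ≤ 20} (Ȳ_j − μ_j) ≥ 0.066) ≤ 20·exp(−2nε²) = 20 exp(−2·521·0.066²).
So c = 2·521·0.066² = 4.5390.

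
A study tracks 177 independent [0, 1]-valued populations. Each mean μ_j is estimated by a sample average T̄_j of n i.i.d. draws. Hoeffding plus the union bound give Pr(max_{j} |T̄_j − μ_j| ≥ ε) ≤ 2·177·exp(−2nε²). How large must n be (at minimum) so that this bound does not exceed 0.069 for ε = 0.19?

Need 2·177·exp(−2nε²) ≤ 0.069, i.e. exp(−2nε²) ≤ 0.069/354.
So 2nε² ≥ ln(354/0.069) = 8.542946.
Hence n ≥ 8.542946/(2·0.19²) = 118.323.
The smallest integer n is 119.

119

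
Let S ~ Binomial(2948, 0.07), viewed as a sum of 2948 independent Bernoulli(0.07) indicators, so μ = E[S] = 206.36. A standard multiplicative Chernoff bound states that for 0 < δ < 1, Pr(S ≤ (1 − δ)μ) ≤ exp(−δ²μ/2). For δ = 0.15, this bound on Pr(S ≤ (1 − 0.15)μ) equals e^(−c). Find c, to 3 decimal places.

c = δ²μ/2 = 0.15²·206.36/2 = 2.3215.

2.322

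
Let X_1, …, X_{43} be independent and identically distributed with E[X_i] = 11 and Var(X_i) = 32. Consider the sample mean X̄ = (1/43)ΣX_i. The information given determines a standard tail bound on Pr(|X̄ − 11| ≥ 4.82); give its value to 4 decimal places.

0.0320

With mean and variance of each term known, Chebyshev's inequality bounds the deviation of the sum (or sample mean).
Var(X̄) = Var(X_i)/n = 32/43 = 0.74419.
Chebyshev: Pr(|X̄ − 11| ≥ 4.82) ≤ Var(X̄)/(4.82)² = 32/(43·4.82²) = 0.0320.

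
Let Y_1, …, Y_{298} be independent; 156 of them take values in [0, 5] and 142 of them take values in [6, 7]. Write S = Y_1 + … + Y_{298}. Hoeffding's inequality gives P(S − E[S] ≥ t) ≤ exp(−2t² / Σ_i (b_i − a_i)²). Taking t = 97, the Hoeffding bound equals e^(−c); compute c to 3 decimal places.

4.656

Σ(b_i − a_i)² = 156·5² + 142·1² = 4042.
c = 2t² / 4042 = 2·97² / 4042 = 4.6556.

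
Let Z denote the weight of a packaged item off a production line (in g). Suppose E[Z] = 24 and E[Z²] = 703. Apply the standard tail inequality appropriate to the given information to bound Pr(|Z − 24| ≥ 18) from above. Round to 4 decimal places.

0.3920

The first two moments determine the variance, so Chebyshev's inequality is the sharpest standard bound available.
Var(Z) = E[Z²] − (E[Z])² = 703 − 576 = 127.
Chebyshev's inequality: Pr(|Z − μ| ≥ t) ≤ Var(Z)/t² = 127/324 = 0.3920.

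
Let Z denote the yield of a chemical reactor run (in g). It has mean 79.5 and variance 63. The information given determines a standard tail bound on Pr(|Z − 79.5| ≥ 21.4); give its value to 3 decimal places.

Mean and variance are known, so Chebyshev's inequality applies.
Chebyshev: Pr(|Z − μ| ≥ t) ≤ Var(Z)/t².
Bound = 63 / 457.96 = 0.1376.

0.138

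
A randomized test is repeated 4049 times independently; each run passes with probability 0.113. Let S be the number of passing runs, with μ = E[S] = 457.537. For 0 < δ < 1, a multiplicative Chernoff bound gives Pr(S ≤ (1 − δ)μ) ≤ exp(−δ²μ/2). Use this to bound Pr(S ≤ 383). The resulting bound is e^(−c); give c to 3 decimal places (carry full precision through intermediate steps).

Write 383 = (1 − δ)μ, so δ = 1 − 383/457.537 = 0.1629092…
Then the exponent is δ²μ/2 = (μ − 383)²/(2μ) = 6.071383.

6.071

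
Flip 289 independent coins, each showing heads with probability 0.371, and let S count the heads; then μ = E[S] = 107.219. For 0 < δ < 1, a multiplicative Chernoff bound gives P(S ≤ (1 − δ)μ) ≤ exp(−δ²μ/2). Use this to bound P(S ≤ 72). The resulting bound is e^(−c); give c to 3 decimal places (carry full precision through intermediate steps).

Write 72 = (1 − δ)μ, so δ = 1 − 72/107.219 = 0.3284772…
Then the exponent is δ²μ/2 = (μ − 72)²/(2μ) = 5.784320.

5.784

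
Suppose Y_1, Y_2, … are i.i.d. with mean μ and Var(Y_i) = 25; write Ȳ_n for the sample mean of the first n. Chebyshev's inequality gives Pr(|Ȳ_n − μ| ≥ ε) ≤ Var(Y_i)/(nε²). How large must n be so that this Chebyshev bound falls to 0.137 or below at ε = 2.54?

Require 25/(n·2.54²) ≤ 0.137, i.e. n ≥ 25/(0.137·2.54²) = 28.285.
The smallest integer n is 29.

29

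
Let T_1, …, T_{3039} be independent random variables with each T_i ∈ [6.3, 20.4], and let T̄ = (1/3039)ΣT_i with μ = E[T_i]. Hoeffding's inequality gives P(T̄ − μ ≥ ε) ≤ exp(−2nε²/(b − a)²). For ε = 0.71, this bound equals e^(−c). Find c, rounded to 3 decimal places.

c = 2nε²/(b − a)² = 2·3039·0.71² / 14.1² = 15.4113.

15.411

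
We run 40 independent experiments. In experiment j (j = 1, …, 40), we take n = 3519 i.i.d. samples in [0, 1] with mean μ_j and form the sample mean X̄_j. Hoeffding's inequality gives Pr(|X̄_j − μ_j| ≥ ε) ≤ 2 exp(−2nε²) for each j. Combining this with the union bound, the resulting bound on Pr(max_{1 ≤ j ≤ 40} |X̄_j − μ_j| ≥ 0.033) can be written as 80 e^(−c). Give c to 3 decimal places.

7.664

Union bound over the 40 events: Pr(max_{1 ≤ j ≤ 40} |X̄_j − μ_j| ≥ 0.033) ≤ 40·2·exp(−2nε²) = 80 exp(−2·3519·0.033²).
So c = 2·3519·0.033² = 7.6644.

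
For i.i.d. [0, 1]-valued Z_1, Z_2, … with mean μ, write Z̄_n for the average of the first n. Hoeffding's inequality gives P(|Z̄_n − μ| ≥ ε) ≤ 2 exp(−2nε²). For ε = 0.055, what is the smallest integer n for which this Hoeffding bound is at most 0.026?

718

Require 2·exp(−2nε²) ≤ 0.026, i.e. 2nε² ≥ ln(2/0.026) = 4.342806.
So n ≥ 4.342806 / (2·0.055²) = 717.819.
The smallest integer n is 718.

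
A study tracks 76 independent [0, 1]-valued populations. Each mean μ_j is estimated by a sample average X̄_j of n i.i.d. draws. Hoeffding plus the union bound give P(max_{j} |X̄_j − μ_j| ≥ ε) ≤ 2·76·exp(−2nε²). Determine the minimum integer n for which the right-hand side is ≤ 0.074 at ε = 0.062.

Need 2·76·exp(−2nε²) ≤ 0.074, i.e. exp(−2nε²) ≤ 0.074/152.
So 2nε² ≥ ln(152/0.074) = 7.627571.
Hence n ≥ 7.627571/(2·0.062²) = 992.140.
The smallest integer n is 993.

993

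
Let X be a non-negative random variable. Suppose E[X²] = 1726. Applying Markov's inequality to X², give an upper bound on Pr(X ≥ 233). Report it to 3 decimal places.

0.032

Since X ≥ 0, the event {X ≥ 233} is the same as {X² ≥ 54289}.
Markov's inequality applied to X² gives Pr(X² ≥ 54289) ≤ E[X²]/54289 = 1726/54289 = 0.0318.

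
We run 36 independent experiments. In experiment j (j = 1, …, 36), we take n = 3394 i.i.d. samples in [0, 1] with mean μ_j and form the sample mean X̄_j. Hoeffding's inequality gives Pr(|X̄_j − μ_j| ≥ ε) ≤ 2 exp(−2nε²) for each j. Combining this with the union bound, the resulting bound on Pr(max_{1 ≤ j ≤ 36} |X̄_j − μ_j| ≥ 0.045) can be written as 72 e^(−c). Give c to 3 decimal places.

Union bound over the 36 events: Pr(max_{1 ≤ j ≤ 36} |X̄_j − μ_j| ≥ 0.045) ≤ 36·2·exp(−2nε²) = 72 exp(−2·3394·0.045²).
So c = 2·3394·0.045² = 13.7457.

13.746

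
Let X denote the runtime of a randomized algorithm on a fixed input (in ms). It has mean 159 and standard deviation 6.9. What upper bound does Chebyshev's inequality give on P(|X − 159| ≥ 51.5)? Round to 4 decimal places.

Chebyshev: P(|X − μ| ≥ t) ≤ Var(X)/t².
Var(X) = σ² = 6.9² = 47.61.
Bound = 47.61 / 2652.25 = 0.0180.

0.0180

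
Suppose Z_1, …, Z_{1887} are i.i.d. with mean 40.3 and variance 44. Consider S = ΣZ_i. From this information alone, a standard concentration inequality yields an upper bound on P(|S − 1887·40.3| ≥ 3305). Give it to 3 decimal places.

With mean and variance of each term known, Chebyshev's inequality bounds the deviation of the sum (or sample mean).
Var(S) = n·Var(Z_i) = 1887·44 = 83028.
Chebyshev: P(|S − 1887·40.3| ≥ 3305) ≤ Var(S)/3305² = 83028/10923025 = 0.0076.

0.008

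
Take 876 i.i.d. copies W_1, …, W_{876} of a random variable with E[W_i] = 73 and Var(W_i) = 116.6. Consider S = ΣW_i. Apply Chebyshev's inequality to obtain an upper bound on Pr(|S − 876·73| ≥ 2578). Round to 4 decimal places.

0.0154

Var(S) = n·Var(W_i) = 876·116.6 = 102141.6.
Chebyshev: Pr(|S − 876·73| ≥ 2578) ≤ Var(S)/2578² = 102141.6/6646084 = 0.0154.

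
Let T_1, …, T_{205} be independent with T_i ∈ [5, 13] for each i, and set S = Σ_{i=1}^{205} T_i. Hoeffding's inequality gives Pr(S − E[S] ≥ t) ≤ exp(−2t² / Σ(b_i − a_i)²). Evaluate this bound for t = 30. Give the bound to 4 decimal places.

Σ(b_i − a_i)² = 205·(8)² = 13120.
Exponent = 2·30²/13120 = 0.1372.
Bound = exp(−0.1372) = 0.87180.

0.8718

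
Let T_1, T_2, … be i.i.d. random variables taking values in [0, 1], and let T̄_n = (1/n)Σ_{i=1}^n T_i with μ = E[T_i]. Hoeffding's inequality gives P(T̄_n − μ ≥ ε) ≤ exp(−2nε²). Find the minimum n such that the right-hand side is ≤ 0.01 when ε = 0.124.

150

Require exp(−2nε²) ≤ 0.01, i.e. 2nε² ≥ ln(1/0.01) = 4.605170.
So n ≥ 4.605170 / (2·0.124²) = 149.752.
The smallest integer n is 150.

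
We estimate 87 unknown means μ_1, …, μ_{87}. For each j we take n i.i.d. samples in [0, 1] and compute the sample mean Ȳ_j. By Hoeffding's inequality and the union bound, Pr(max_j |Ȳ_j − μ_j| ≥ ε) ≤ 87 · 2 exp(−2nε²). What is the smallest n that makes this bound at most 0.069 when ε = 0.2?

98

Need 2·87·exp(−2nε²) ≤ 0.069, i.e. exp(−2nε²) ≤ 0.069/174.
So 2nε² ≥ ln(174/0.069) = 7.832704.
Hence n ≥ 7.832704/(2·0.2²) = 97.909.
The smallest integer n is 98.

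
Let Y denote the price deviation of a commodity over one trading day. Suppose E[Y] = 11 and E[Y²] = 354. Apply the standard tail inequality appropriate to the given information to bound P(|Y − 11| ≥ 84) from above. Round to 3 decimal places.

The first two moments determine the variance, so Chebyshev's inequality is the sharpest standard bound available.
Var(Y) = E[Y²] − (E[Y])² = 354 − 121 = 233.
Chebyshev's inequality: P(|Y − μ| ≥ t) ≤ Var(Y)/t² = 233/7056 = 0.0330.

0.033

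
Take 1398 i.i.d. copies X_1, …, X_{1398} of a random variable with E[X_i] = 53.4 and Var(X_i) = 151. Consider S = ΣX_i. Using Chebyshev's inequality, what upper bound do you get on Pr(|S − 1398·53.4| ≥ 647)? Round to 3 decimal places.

Var(S) = n·Var(X_i) = 1398·151 = 211098.
Chebyshev: Pr(|S − 1398·53.4| ≥ 647) ≤ Var(S)/647² = 211098/418609 = 0.5043.

0.504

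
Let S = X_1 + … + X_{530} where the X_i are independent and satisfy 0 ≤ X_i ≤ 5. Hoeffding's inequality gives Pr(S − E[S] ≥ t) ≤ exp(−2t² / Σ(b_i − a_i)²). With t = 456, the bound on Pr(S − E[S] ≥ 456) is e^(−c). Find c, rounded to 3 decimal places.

31.387

Σ(b_i − a_i)² = 530·(5)² = 13250.
c = 2t²/13250 = 2·456²/13250 = 31.3866.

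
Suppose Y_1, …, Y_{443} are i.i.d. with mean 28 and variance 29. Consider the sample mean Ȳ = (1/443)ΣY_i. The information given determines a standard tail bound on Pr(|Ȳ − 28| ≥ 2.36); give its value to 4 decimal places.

0.0118

With mean and variance of each term known, Chebyshev's inequality bounds the deviation of the sum (or sample mean).
Var(Ȳ) = Var(Y_i)/n = 29/443 = 0.065463.
Chebyshev: Pr(|Ȳ − 28| ≥ 2.36) ≤ Var(Ȳ)/(2.36)² = 29/(443·2.36²) = 0.0118.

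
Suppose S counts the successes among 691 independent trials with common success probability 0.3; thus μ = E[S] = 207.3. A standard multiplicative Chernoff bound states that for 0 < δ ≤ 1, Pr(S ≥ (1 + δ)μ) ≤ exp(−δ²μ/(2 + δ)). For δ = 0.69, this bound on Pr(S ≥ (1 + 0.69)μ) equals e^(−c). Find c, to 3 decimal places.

c = δ²μ/(2 + δ) = 0.69²·207.3/(2 + 0.69) = 36.6898.

36.690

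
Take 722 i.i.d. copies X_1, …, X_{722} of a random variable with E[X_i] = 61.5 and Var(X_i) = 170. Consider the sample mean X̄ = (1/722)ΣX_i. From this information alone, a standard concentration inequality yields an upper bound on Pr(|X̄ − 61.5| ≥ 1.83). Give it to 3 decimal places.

0.070

With mean and variance of each term known, Chebyshev's inequality bounds the deviation of the sum (or sample mean).
Var(X̄) = Var(X_i)/n = 170/722 = 0.23546.
Chebyshev: Pr(|X̄ − 61.5| ≥ 1.83) ≤ Var(X̄)/(1.83)² = 170/(722·1.83²) = 0.0703.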